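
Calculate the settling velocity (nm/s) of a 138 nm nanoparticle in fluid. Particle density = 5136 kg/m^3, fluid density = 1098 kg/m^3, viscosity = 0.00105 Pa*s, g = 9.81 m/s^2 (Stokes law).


Radius R = 138/2 nm = 6.9e-08 m
Density difference = 5136 - 1098 = 4038 kg/m^3
v = 2 * R^2 * (rho_p - rho_f) * g / (9 * eta)
v = 2 * (6.9e-08)^2 * 4038 * 9.81 / (9 * 0.00105)
v = 3.99146e-08 m/s = 39.9146 nm/s

39.9146


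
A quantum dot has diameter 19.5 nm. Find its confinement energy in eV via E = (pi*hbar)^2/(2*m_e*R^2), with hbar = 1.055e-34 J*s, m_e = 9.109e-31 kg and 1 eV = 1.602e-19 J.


Radius R = 19.5/2 = 9.75 nm = 9.75e-09 m
E = (pi * 1.055e-34)^2 / (2 * 9.109e-31 * (9.75e-09)^2)
E(J) = 6.343e-22
E = E(J) / 1.602e-19 = 0.004 eV

0.004


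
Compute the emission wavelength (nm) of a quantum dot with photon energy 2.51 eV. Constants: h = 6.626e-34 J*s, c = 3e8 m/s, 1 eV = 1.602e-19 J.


Convert energy: E = 2.51 eV = 2.51 * 1.602e-19 = 4.02102e-19 J
lambda = h*c / E = 6.626e-34 * 3e8 / 4.02102e-19
lambda = 4.94352e-07 m = 494.4 nm

494.4


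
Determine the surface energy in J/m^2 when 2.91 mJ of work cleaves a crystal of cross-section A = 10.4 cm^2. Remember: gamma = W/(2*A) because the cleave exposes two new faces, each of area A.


Convert: A = 10.4 cm^2 = 0.00104 m^2, W = 2.91 mJ = 0.00291 J
Cleaving exposes two faces of area A, so total new surface = 2*A and gamma = W / (2*A)
gamma = 0.00291 / (2 * 0.00104)
gamma = 1.399 J/m^2

1.399


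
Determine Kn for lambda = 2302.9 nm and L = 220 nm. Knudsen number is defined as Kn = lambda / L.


Knudsen number Kn = lambda / L
Kn = 2302.9 / 220
Kn = 10.4677

10.4677


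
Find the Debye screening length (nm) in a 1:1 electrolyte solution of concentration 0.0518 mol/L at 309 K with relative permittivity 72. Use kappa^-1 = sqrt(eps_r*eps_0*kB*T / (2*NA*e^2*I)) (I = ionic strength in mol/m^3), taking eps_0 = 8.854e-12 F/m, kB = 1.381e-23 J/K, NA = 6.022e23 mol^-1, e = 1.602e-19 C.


Ionic strength I = 0.0518 * 1^2 * 1000 = 51.8 mol/m^3
kappa^-1 = sqrt(72 * 8.854e-12 * 1.381e-23 * 309 / (2 * 6.022e23 * (1.602e-19)^2 * 51.8))
kappa^-1 = 1.303 nm

1.303


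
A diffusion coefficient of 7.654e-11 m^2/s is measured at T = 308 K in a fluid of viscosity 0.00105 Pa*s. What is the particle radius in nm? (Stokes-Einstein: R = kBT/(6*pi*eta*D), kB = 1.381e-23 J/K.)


Stokes-Einstein: R = kB*T / (6*pi*eta*D)
R = 1.381e-23 * 308 / (6 * pi * 0.00105 * 7.654e-11)
R = 2.8078e-09 m = 2.81 nm

2.81


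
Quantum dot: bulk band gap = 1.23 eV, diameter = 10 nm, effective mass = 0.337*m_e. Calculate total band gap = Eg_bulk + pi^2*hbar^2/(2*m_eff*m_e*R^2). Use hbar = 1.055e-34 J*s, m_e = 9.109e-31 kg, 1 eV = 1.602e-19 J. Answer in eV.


Radius R = 10/2 nm = 5e-09 m
Confinement energy dE = pi^2 * hbar^2 / (2 * m_eff * m_e * R^2)
dE = pi^2 * (1.055e-34)^2 / (2 * 0.337 * 9.109e-31 * (5e-09)^2) J, divided by 1.602e-19 J/eV
dE = 0.0447 eV
Total band gap = E_g(bulk) + dE = 1.23 + 0.0447 = 1.2747 eV

1.2747


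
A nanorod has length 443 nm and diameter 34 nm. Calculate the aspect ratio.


Aspect ratio AR = length / diameter
AR = 443 / 34
AR = 13.03

13.03


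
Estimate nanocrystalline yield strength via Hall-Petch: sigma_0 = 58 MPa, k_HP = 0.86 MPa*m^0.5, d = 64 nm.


d = 64 nm = 6.4e-08 m
sqrt(d) = 0.0002529822
Hall-Petch contribution = k / sqrt(d) = 0.86 / 0.0002529822 = 3399.4 MPa
sigma = sigma_0 + k/sqrt(d) = 58 + 3399.4 = 3457.4 MPa

3457.4


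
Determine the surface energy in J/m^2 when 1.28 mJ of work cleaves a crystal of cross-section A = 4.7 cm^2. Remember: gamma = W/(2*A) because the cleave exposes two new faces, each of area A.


Convert: A = 4.7 cm^2 = 0.00047 m^2, W = 1.28 mJ = 0.00128 J
Cleaving exposes two faces of area A, so total new surface = 2*A and gamma = W / (2*A)
gamma = 0.00128 / (2 * 0.00047)
gamma = 1.362 J/m^2

1.362


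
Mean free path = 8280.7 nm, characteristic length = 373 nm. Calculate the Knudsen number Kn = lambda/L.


Knudsen number Kn = lambda / L
Kn = 8280.7 / 373
Kn = 22.2003

22.2003


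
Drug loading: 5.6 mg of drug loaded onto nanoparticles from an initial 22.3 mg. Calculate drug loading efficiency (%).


Drug loading efficiency = (drug loaded / drug initial) * 100
DLE = 5.6 / 22.3 * 100
DLE = 0.2511 * 100
DLE = 25.11%

25.11


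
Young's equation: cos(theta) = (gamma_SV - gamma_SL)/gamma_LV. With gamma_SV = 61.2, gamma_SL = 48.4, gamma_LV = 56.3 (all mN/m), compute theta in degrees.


cos(theta) = (gamma_SV - gamma_SL) / gamma_LV
cos(theta) = (61.2 - 48.4) / 56.3
cos(theta) = 0.227353
theta = arccos(0.227353) = 76.86 degrees

76.86


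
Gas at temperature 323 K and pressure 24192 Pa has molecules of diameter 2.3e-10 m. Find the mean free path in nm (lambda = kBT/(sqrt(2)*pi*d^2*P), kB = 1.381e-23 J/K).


Mean free path: lambda = kB*T / (sqrt(2) * pi * d^2 * P)
lambda = 1.381e-23 * 323 / (sqrt(2) * pi * (2.3e-10)^2 * 24192)
lambda = 7.8452e-07 m
lambda = 784.52 nm

784.52


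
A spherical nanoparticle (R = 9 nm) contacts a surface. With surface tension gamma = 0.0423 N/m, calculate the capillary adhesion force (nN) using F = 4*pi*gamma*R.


Convert radius: R = 9 nm = 9e-09 m
F = 4 * pi * gamma * R
F = 4 * pi * 0.0423 * 9e-09
F = 4.78402e-09 N = 4.784 nN

4.784


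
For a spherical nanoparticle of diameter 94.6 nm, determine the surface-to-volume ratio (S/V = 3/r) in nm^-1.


Radius r = 94.6/2 = 47.3 nm
S/V = 3 / r = 3 / 47.3
S/V = 0.0634 nm^-1

0.0634


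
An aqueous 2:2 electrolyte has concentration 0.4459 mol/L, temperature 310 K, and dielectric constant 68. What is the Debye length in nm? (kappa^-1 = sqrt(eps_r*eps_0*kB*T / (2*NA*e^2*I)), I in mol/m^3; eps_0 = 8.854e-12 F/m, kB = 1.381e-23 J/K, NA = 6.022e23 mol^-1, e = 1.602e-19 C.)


Ionic strength I = 0.4459 * 2^2 * 1000 = 1783.6 mol/m^3
kappa^-1 = sqrt(68 * 8.854e-12 * 1.381e-23 * 310 / (2 * 6.022e23 * (1.602e-19)^2 * 1783.6))
kappa^-1 = 0.216 nm

0.216


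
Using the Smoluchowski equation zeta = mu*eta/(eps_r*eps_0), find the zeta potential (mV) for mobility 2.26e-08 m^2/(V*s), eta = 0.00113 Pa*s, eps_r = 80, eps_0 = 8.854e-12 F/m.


Smoluchowski equation: zeta = mu * eta / (eps_r * eps_0)
zeta = 2.26e-08 * 0.00113 / (80 * 8.854e-12)
zeta = 0.036054 V = 36.05 mV

36.05


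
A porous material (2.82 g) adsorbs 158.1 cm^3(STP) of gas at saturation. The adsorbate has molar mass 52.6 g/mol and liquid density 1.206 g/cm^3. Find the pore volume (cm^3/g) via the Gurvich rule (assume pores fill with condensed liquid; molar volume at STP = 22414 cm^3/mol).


Moles adsorbed n = V_ads / 22414 = 158.1 / 22414 = 7.053627e-03 mol
Liquid volume V_liq = n * M / rho_liq = 7.053627e-03 * 52.6 / 1.206 = 0.30765 cm^3
Specific pore volume V_pore = V_liq / m_sample = 0.30765 / 2.82
V_pore = 0.1091 cm^3/g

0.1091


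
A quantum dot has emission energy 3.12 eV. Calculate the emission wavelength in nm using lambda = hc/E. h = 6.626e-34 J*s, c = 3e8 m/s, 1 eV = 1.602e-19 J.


Convert energy: E = 3.12 eV = 3.12 * 1.602e-19 = 4.99824e-19 J
lambda = h*c / E = 6.626e-34 * 3e8 / 4.99824e-19
lambda = 3.977e-07 m = 397.7 nm

397.7


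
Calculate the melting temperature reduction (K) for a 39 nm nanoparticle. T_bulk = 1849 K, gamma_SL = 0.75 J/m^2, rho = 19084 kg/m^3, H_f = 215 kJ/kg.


Radius R = 39/2 = 19.5 nm = 1.95e-08 m
Convert H_f = 215 kJ/kg = 215000 J/kg
dT = 2 * gamma_SL * T_bulk / (rho * H_f * R)
dT = 2 * 0.75 * 1849 / (19084 * 215000 * 1.95e-08)
dT = 34.7 K

34.7


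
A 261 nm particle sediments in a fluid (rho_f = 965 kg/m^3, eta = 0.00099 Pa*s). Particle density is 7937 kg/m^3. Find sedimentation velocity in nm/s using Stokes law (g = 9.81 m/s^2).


Radius R = 261/2 nm = 1.305e-07 m
Density difference = 7937 - 965 = 6972 kg/m^3
v = 2 * R^2 * (rho_p - rho_f) * g / (9 * eta)
v = 2 * (1.305e-07)^2 * 6972 * 9.81 / (9 * 0.00099)
v = 2.61457e-07 m/s = 261.4567 nm/s

261.4567


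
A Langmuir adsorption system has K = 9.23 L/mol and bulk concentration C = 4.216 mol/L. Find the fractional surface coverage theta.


Langmuir isotherm: theta = K*C / (1 + K*C)
K*C = 9.23 * 4.216 = 38.91368
theta = 38.91368 / (1 + 38.91368) = 38.91368 / 39.91368
theta = 0.9749

0.9749


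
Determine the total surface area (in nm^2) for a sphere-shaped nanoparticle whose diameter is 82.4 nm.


Radius r = 82.4/2 = 41.2 nm
Surface area SA = 4 * pi * r^2
SA = 4 * pi * (41.2)^2
SA = 21330.66 nm^2

21330.66


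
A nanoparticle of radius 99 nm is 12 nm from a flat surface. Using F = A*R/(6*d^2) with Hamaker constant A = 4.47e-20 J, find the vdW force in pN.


Convert to SI: R = 99 nm = 9.9e-08 m, d = 12 nm = 1.2e-08 m
F = A * R / (6 * d^2)
F = 4.47e-20 * 9.9e-08 / (6 * (1.2e-08)^2)
F = 5.12187e-12 N = 5.122 pN

5.122


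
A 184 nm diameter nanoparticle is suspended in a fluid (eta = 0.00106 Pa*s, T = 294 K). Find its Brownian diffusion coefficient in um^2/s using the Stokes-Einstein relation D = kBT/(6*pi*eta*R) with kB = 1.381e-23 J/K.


Radius R = 184/2 = 92 nm = 9.2e-08 m
D = kB*T / (6*pi*eta*R)
D = 1.381e-23 * 294 / (6 * pi * 0.00106 * 9.2e-08)
D = 2.20875e-12 m^2/s = 2.209 um^2/s

2.209


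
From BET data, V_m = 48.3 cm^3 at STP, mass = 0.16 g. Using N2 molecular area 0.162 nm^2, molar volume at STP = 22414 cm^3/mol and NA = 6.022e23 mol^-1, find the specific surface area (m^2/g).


Number of moles in monolayer = V_m / 22414 = 48.3 / 22414 = 0.0021549
Number of molecules = moles * NA = 0.0021549 * 6.022e23
SA = molecules * sigma / mass
SA = (48.3 / 22414) * 6.022e23 * 0.162e-18 / 0.16
SA = 1313.9 m^2/g

1313.9


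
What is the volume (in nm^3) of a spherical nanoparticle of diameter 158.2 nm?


Radius r = 158.2/2 = 79.1 nm
Volume V = (4/3) * pi * r^3
V = (4/3) * pi * (79.1)^3
V = 2073089.54 nm^3

2073089.54


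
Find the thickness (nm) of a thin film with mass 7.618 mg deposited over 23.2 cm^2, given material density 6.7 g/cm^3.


Convert: m = 7.618 mg = 7.6180e-06 kg, A = 23.2 cm^2 = 2.3200e-03 m^2, rho = 6.7 g/cm^3 = 6700 kg/m^3
t = m / (A * rho)
t = 7.6180e-06 / (2.3200e-03 * 6700)
t = 4.9009e-07 m = 490.1 nm

490.1


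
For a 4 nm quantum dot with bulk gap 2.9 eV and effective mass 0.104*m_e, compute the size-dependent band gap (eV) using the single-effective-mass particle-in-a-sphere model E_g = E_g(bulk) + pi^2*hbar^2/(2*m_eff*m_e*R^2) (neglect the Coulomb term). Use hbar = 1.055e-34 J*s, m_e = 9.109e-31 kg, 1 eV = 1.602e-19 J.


Radius R = 4/2 nm = 2e-09 m
Confinement energy dE = pi^2 * hbar^2 / (2 * m_eff * m_e * R^2)
dE = pi^2 * (1.055e-34)^2 / (2 * 0.104 * 9.109e-31 * (2e-09)^2) J, divided by 1.602e-19 J/eV
dE = 0.9048 eV
Total band gap = E_g(bulk) + dE = 2.9 + 0.9048 = 3.8048 eV

3.8048


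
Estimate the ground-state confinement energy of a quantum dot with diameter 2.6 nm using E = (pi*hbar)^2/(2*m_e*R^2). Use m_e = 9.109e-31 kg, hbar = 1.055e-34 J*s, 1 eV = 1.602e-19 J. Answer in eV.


Radius R = 2.6/2 = 1.3 nm = 1.3e-09 m
E = (pi * 1.055e-34)^2 / (2 * 9.109e-31 * (1.3e-09)^2)
E(J) = 3.56794e-20
E = E(J) / 1.602e-19 = 0.2227 eV

0.2227


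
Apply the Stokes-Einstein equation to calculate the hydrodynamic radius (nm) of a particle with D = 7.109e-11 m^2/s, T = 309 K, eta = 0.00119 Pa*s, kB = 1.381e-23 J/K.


Stokes-Einstein: R = kB*T / (6*pi*eta*D)
R = 1.381e-23 * 309 / (6 * pi * 0.00119 * 7.109e-11)
R = 2.67606e-09 m = 2.68 nm

2.68


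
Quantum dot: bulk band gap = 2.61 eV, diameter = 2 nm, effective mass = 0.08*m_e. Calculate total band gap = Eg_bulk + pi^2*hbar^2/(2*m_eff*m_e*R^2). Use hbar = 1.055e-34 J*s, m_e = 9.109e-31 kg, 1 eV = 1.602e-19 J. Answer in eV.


Radius R = 2/2 nm = 1e-09 m
Confinement energy dE = pi^2 * hbar^2 / (2 * m_eff * m_e * R^2)
dE = pi^2 * (1.055e-34)^2 / (2 * 0.08 * 9.109e-31 * (1e-09)^2) J, divided by 1.602e-19 J/eV
dE = 4.7049 eV
Total band gap = E_g(bulk) + dE = 2.61 + 4.7049 = 7.3149 eV

7.3149


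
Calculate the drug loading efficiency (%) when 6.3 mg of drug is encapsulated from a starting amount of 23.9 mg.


Drug loading efficiency = (drug loaded / drug initial) * 100
DLE = 6.3 / 23.9 * 100
DLE = 0.2636 * 100
DLE = 26.36%

26.36


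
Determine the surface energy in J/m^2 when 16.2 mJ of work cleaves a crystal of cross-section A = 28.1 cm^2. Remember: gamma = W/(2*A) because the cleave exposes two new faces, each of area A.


Convert: A = 28.1 cm^2 = 0.00281 m^2, W = 16.2 mJ = 0.0162 J
Cleaving exposes two faces of area A, so total new surface = 2*A and gamma = W / (2*A)
gamma = 0.0162 / (2 * 0.00281)
gamma = 2.883 J/m^2

2.883


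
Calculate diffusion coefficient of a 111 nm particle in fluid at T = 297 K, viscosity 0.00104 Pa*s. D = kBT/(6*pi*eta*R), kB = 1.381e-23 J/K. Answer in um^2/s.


Radius R = 111/2 = 55.5 nm = 5.55e-08 m
D = kB*T / (6*pi*eta*R)
D = 1.381e-23 * 297 / (6 * pi * 0.00104 * 5.55e-08)
D = 3.76984e-12 m^2/s = 3.77 um^2/s

3.77


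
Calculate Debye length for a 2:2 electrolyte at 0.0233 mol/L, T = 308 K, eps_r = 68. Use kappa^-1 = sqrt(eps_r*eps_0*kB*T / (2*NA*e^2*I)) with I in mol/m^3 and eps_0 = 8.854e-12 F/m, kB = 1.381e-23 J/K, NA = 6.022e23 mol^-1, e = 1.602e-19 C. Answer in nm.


Ionic strength I = 0.0233 * 2^2 * 1000 = 93.2 mol/m^3
kappa^-1 = sqrt(68 * 8.854e-12 * 1.381e-23 * 308 / (2 * 6.022e23 * (1.602e-19)^2 * 93.2))
kappa^-1 = 0.943 nm

0.943


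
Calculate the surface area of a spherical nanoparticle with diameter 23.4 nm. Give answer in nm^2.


Radius r = 23.4/2 = 11.7 nm
Surface area SA = 4 * pi * r^2
SA = 4 * pi * (11.7)^2
SA = 1720.21 nm^2

1720.21


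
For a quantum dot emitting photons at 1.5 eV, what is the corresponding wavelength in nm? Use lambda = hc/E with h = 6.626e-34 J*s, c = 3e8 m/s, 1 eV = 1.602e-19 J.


Convert energy: E = 1.5 eV = 1.5 * 1.602e-19 = 2.403e-19 J
lambda = h*c / E = 6.626e-34 * 3e8 / 2.403e-19
lambda = 8.27216e-07 m = 827.2 nm

827.2


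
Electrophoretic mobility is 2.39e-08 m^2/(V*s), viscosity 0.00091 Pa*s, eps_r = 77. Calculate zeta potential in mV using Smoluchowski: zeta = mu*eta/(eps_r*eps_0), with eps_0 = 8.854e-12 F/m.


Smoluchowski equation: zeta = mu * eta / (eps_r * eps_0)
zeta = 2.39e-08 * 0.00091 / (77 * 8.854e-12)
zeta = 0.031901 V = 31.9 mV

31.9


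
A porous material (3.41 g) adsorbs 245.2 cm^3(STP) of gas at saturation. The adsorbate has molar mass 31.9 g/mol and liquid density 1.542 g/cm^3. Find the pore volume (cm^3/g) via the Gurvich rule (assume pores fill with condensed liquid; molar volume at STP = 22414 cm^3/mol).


Moles adsorbed n = V_ads / 22414 = 245.2 / 22414 = 1.093959e-02 mol
Liquid volume V_liq = n * M / rho_liq = 1.093959e-02 * 31.9 / 1.542 = 0.22631 cm^3
Specific pore volume V_pore = V_liq / m_sample = 0.22631 / 3.41
V_pore = 0.0664 cm^3/g

0.0664


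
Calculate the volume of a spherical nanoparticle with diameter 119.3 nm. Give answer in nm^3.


Radius r = 119.3/2 = 59.65 nm
Volume V = (4/3) * pi * r^3
V = (4/3) * pi * (59.65)^3
V = 889037.24 nm^3

889037.24


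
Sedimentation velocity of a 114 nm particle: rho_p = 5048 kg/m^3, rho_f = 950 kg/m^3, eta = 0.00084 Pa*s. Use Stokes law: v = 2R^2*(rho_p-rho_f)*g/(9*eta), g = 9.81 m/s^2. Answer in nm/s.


Radius R = 114/2 nm = 5.7e-08 m
Density difference = 5048 - 950 = 4098 kg/m^3
v = 2 * R^2 * (rho_p - rho_f) * g / (9 * eta)
v = 2 * (5.7e-08)^2 * 4098 * 9.81 / (9 * 0.00084)
v = 3.4554e-08 m/s = 34.554 nm/s

34.554


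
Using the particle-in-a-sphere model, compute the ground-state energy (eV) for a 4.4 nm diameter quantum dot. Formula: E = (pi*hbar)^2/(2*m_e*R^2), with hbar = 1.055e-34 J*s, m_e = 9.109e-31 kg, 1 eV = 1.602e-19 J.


Radius R = 4.4/2 = 2.2 nm = 2.2e-09 m
E = (pi * 1.055e-34)^2 / (2 * 9.109e-31 * (2.2e-09)^2)
E(J) = 1.24583e-20
E = E(J) / 1.602e-19 = 0.0778 eV

0.0778


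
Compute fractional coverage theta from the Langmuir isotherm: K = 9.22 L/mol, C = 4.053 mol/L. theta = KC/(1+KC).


Langmuir isotherm: theta = K*C / (1 + K*C)
K*C = 9.22 * 4.053 = 37.36866
theta = 37.36866 / (1 + 37.36866) = 37.36866 / 38.36866
theta = 0.9739

0.9739


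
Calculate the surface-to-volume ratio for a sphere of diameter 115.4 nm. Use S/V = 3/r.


Radius r = 115.4/2 = 57.7 nm
S/V = 3 / r = 3 / 57.7
S/V = 0.052 nm^-1

0.052


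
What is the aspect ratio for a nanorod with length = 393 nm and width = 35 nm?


Aspect ratio AR = length / diameter
AR = 393 / 35
AR = 11.23

11.23


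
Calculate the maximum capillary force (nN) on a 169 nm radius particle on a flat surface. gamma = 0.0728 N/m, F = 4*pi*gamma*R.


Convert radius: R = 169 nm = 1.69e-07 m
F = 4 * pi * gamma * R
F = 4 * pi * 0.0728 * 1.69e-07
F = 1.54607e-07 N = 154.6066 nN

154.6066


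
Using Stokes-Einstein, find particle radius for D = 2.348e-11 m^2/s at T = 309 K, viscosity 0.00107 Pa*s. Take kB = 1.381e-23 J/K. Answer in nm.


Stokes-Einstein: R = kB*T / (6*pi*eta*D)
R = 1.381e-23 * 309 / (6 * pi * 0.00107 * 2.348e-11)
R = 9.01092e-09 m = 9.01 nm

9.01


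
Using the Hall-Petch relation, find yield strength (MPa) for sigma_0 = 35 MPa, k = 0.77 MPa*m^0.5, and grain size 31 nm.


d = 31 nm = 3.1e-08 m
sqrt(d) = 0.0001760682
Hall-Petch contribution = k / sqrt(d) = 0.77 / 0.0001760682 = 4373.3 MPa
sigma = sigma_0 + k/sqrt(d) = 35 + 4373.3 = 4408.3 MPa

4408.3


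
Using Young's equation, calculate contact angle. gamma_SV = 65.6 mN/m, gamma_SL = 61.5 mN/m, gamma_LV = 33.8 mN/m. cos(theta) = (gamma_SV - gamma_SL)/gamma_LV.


cos(theta) = (gamma_SV - gamma_SL) / gamma_LV
cos(theta) = (65.6 - 61.5) / 33.8
cos(theta) = 0.121302
theta = arccos(0.121302) = 83.03 degrees

83.03


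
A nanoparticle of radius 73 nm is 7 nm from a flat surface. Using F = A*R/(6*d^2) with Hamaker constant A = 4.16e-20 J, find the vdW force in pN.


Convert to SI: R = 73 nm = 7.3e-08 m, d = 7 nm = 7e-09 m
F = A * R / (6 * d^2)
F = 4.16e-20 * 7.3e-08 / (6 * (7e-09)^2)
F = 1.03293e-11 N = 10.329 pN

10.329


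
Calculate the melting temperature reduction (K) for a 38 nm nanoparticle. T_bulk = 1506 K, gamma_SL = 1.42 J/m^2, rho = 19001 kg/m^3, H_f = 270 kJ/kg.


Radius R = 38/2 = 19 nm = 1.9e-08 m
Convert H_f = 270 kJ/kg = 270000 J/kg
dT = 2 * gamma_SL * T_bulk / (rho * H_f * R)
dT = 2 * 1.42 * 1506 / (19001 * 270000 * 1.9e-08)
dT = 43.9 K

43.9


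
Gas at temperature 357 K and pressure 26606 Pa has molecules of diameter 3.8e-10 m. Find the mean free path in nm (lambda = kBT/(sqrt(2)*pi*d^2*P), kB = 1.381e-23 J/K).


Mean free path: lambda = kB*T / (sqrt(2) * pi * d^2 * P)
lambda = 1.381e-23 * 357 / (sqrt(2) * pi * (3.8e-10)^2 * 26606)
lambda = 2.88835e-07 m
lambda = 288.84 nm

288.84


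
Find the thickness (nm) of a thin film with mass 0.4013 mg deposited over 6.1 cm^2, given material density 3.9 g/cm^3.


Convert: m = 0.4013 mg = 4.0130e-07 kg, A = 6.1 cm^2 = 6.1000e-04 m^2, rho = 3.9 g/cm^3 = 3900 kg/m^3
t = m / (A * rho)
t = 4.0130e-07 / (6.1000e-04 * 3900)
t = 1.6868e-07 m = 168.7 nm

168.7


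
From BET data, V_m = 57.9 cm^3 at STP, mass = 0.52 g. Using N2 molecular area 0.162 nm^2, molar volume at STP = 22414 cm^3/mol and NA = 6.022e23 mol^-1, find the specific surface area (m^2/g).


Number of moles in monolayer = V_m / 22414 = 57.9 / 22414 = 0.00258321
Number of molecules = moles * NA = 0.00258321 * 6.022e23
SA = molecules * sigma / mass
SA = (57.9 / 22414) * 6.022e23 * 0.162e-18 / 0.52
SA = 484.6 m^2/g

484.6


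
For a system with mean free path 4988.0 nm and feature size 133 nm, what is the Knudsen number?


Knudsen number Kn = lambda / L
Kn = 4988.0 / 133
Kn = 37.5038

37.5038


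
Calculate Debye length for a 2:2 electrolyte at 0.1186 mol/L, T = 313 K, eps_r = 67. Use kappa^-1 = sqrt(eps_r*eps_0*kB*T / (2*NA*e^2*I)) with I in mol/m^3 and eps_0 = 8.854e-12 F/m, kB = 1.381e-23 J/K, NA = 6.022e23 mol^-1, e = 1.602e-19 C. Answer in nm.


Ionic strength I = 0.1186 * 2^2 * 1000 = 474.4 mol/m^3
kappa^-1 = sqrt(67 * 8.854e-12 * 1.381e-23 * 313 / (2 * 6.022e23 * (1.602e-19)^2 * 474.4))
kappa^-1 = 0.418 nm

0.418


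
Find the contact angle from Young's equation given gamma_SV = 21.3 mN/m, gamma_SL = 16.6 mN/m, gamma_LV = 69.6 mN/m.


cos(theta) = (gamma_SV - gamma_SL) / gamma_LV
cos(theta) = (21.3 - 16.6) / 69.6
cos(theta) = 0.067529
theta = arccos(0.067529) = 86.13 degrees

86.13


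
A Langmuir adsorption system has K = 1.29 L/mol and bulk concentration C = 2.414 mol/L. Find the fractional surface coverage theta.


Langmuir isotherm: theta = K*C / (1 + K*C)
K*C = 1.29 * 2.414 = 3.11406
theta = 3.11406 / (1 + 3.11406) = 3.11406 / 4.11406
theta = 0.7569

0.7569


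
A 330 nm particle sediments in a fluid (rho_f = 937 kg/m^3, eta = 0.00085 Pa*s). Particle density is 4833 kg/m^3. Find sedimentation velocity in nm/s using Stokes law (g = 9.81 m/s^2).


Radius R = 330/2 nm = 1.65e-07 m
Density difference = 4833 - 937 = 3896 kg/m^3
v = 2 * R^2 * (rho_p - rho_f) * g / (9 * eta)
v = 2 * (1.65e-07)^2 * 3896 * 9.81 / (9 * 0.00085)
v = 2.72035e-07 m/s = 272.0348 nm/s

272.0348


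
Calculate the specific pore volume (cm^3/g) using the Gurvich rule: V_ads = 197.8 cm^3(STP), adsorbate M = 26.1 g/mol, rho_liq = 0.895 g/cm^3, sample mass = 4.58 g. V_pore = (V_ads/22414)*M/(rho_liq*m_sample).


Moles adsorbed n = V_ads / 22414 = 197.8 / 22414 = 8.824842e-03 mol
Liquid volume V_liq = n * M / rho_liq = 8.824842e-03 * 26.1 / 0.895 = 0.25735 cm^3
Specific pore volume V_pore = V_liq / m_sample = 0.25735 / 4.58
V_pore = 0.0562 cm^3/g

0.0562


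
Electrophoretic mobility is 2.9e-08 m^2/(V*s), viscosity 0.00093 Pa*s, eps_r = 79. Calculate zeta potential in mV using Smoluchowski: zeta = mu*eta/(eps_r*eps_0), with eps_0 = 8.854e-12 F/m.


Smoluchowski equation: zeta = mu * eta / (eps_r * eps_0)
zeta = 2.9e-08 * 0.00093 / (79 * 8.854e-12)
zeta = 0.038558 V = 38.56 mV

38.56


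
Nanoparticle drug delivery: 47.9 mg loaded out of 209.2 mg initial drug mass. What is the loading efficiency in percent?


Drug loading efficiency = (drug loaded / drug initial) * 100
DLE = 47.9 / 209.2 * 100
DLE = 0.229 * 100
DLE = 22.9%

22.9


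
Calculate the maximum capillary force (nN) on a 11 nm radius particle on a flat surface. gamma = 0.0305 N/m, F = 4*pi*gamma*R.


Convert radius: R = 11 nm = 1.1e-08 m
F = 4 * pi * gamma * R
F = 4 * pi * 0.0305 * 1.1e-08
F = 4.21602e-09 N = 4.216 nN

4.216


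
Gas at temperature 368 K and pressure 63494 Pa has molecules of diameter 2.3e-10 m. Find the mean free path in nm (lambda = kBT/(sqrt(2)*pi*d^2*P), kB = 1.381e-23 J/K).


Mean free path: lambda = kB*T / (sqrt(2) * pi * d^2 * P)
lambda = 1.381e-23 * 368 / (sqrt(2) * pi * (2.3e-10)^2 * 63494)
lambda = 3.40556e-07 m
lambda = 340.56 nm

340.56


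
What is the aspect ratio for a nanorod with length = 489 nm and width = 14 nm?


Aspect ratio AR = length / diameter
AR = 489 / 14
AR = 34.93

34.93


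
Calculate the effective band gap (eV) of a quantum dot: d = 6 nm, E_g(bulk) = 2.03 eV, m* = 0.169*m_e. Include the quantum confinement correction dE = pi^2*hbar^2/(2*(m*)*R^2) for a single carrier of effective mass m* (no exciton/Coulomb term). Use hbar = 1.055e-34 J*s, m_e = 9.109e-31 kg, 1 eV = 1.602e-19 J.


Radius R = 6/2 nm = 3e-09 m
Confinement energy dE = pi^2 * hbar^2 / (2 * m_eff * m_e * R^2)
dE = pi^2 * (1.055e-34)^2 / (2 * 0.169 * 9.109e-31 * (3e-09)^2) J, divided by 1.602e-19 J/eV
dE = 0.2475 eV
Total band gap = E_g(bulk) + dE = 2.03 + 0.2475 = 2.2775 eV

2.2775


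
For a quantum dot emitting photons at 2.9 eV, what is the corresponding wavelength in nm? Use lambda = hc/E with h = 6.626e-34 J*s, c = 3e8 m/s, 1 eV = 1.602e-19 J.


Convert energy: E = 2.9 eV = 2.9 * 1.602e-19 = 4.6458e-19 J
lambda = h*c / E = 6.626e-34 * 3e8 / 4.6458e-19
lambda = 4.2787e-07 m = 427.9 nm

427.9


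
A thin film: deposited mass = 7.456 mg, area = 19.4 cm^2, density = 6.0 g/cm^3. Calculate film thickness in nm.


Convert: m = 7.456 mg = 7.4560e-06 kg, A = 19.4 cm^2 = 1.9400e-03 m^2, rho = 6.0 g/cm^3 = 6000 kg/m^3
t = m / (A * rho)
t = 7.4560e-06 / (1.9400e-03 * 6000)
t = 6.4055e-07 m = 640.5 nm

640.5


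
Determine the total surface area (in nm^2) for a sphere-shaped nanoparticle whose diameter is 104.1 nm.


Radius r = 104.1/2 = 52.05 nm
Surface area SA = 4 * pi * r^2
SA = 4 * pi * (52.05)^2
SA = 34044.84 nm^2

34044.84


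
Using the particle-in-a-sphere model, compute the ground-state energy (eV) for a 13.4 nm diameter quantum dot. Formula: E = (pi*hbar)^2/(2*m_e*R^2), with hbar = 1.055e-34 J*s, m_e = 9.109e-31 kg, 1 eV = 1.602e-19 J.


Radius R = 13.4/2 = 6.7 nm = 6.7e-09 m
E = (pi * 1.055e-34)^2 / (2 * 9.109e-31 * (6.7e-09)^2)
E(J) = 1.34324e-21
E = E(J) / 1.602e-19 = 0.0084 eV

0.0084


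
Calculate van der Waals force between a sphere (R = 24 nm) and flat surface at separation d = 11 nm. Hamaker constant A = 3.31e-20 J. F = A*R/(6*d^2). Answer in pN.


Convert to SI: R = 24 nm = 2.4e-08 m, d = 11 nm = 1.1e-08 m
F = A * R / (6 * d^2)
F = 3.31e-20 * 2.4e-08 / (6 * (1.1e-08)^2)
F = 1.09421e-12 N = 1.094 pN

1.094


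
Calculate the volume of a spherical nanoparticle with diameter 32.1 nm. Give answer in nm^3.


Radius r = 32.1/2 = 16.05 nm
Volume V = (4/3) * pi * r^3
V = (4/3) * pi * (16.05)^3
V = 17318.64 nm^3

17318.64


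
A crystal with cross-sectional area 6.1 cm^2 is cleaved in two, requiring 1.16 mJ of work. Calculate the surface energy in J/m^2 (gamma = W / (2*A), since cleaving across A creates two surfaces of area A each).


Convert: A = 6.1 cm^2 = 0.00061 m^2, W = 1.16 mJ = 0.00116 J
Cleaving exposes two faces of area A, so total new surface = 2*A and gamma = W / (2*A)
gamma = 0.00116 / (2 * 0.00061)
gamma = 0.951 J/m^2

0.951


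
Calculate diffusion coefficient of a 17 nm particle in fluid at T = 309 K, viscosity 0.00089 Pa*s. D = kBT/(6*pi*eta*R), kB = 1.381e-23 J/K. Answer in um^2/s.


Radius R = 17/2 = 8.5 nm = 8.5e-09 m
D = kB*T / (6*pi*eta*R)
D = 1.381e-23 * 309 / (6 * pi * 0.00089 * 8.5e-09)
D = 2.99255e-11 m^2/s = 29.926 um^2/s

29.926


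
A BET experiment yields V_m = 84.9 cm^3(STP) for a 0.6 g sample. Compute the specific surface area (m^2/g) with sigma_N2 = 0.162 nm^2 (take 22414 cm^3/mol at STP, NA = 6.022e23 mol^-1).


Number of moles in monolayer = V_m / 22414 = 84.9 / 22414 = 0.00378781
Number of molecules = moles * NA = 0.00378781 * 6.022e23
SA = molecules * sigma / mass
SA = (84.9 / 22414) * 6.022e23 * 0.162e-18 / 0.6
SA = 615.9 m^2/g

615.9


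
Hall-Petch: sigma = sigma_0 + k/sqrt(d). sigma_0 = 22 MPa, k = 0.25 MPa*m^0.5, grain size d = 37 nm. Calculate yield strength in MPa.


d = 37 nm = 3.7e-08 m
sqrt(d) = 0.0001923538
Hall-Petch contribution = k / sqrt(d) = 0.25 / 0.0001923538 = 1299.7 MPa
sigma = sigma_0 + k/sqrt(d) = 22 + 1299.7 = 1321.7 MPa

1321.7


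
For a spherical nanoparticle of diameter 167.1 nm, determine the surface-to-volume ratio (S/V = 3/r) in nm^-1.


Radius r = 167.1/2 = 83.55 nm
S/V = 3 / r = 3 / 83.55
S/V = 0.0359 nm^-1

0.0359


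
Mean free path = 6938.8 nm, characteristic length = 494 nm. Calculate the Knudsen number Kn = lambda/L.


Knudsen number Kn = lambda / L
Kn = 6938.8 / 494
Kn = 14.0462

14.0462


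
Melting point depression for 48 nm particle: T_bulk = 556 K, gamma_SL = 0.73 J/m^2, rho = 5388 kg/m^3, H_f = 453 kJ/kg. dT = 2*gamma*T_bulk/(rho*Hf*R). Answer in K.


Radius R = 48/2 = 24 nm = 2.4e-08 m
Convert H_f = 453 kJ/kg = 453000 J/kg
dT = 2 * gamma_SL * T_bulk / (rho * H_f * R)
dT = 2 * 0.73 * 556 / (5388 * 453000 * 2.4e-08)
dT = 13.9 K

13.9


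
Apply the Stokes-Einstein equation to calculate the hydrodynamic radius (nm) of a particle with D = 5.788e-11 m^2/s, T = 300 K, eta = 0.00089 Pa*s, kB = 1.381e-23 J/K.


Stokes-Einstein: R = kB*T / (6*pi*eta*D)
R = 1.381e-23 * 300 / (6 * pi * 0.00089 * 5.788e-11)
R = 4.26673e-09 m = 4.27 nm

4.27


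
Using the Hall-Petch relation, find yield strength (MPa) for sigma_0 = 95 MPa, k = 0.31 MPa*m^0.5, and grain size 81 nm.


d = 81 nm = 8.1e-08 m
sqrt(d) = 0.000284605
Hall-Petch contribution = k / sqrt(d) = 0.31 / 0.000284605 = 1089.2 MPa
sigma = sigma_0 + k/sqrt(d) = 95 + 1089.2 = 1184.2 MPa

1184.2


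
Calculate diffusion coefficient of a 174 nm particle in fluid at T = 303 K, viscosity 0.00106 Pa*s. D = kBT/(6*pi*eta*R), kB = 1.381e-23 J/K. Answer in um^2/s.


Radius R = 174/2 = 87 nm = 8.7e-08 m
D = kB*T / (6*pi*eta*R)
D = 1.381e-23 * 303 / (6 * pi * 0.00106 * 8.7e-08)
D = 2.40719e-12 m^2/s = 2.407 um^2/s

2.407


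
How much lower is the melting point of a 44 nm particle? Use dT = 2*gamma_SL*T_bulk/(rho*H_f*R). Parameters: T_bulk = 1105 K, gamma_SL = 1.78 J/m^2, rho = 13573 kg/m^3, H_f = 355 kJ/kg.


Radius R = 44/2 = 22 nm = 2.2e-08 m
Convert H_f = 355 kJ/kg = 355000 J/kg
dT = 2 * gamma_SL * T_bulk / (rho * H_f * R)
dT = 2 * 1.78 * 1105 / (13573 * 355000 * 2.2e-08)
dT = 37.1 K

37.1


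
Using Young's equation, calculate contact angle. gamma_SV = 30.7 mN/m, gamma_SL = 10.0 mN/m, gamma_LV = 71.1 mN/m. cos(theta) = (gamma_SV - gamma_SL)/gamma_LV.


cos(theta) = (gamma_SV - gamma_SL) / gamma_LV
cos(theta) = (30.7 - 10.0) / 71.1
cos(theta) = 0.291139
theta = arccos(0.291139) = 73.07 degrees

73.07


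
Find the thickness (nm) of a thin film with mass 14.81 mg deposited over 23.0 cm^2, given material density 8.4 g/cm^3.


Convert: m = 14.81 mg = 1.4810e-05 kg, A = 23.0 cm^2 = 2.3000e-03 m^2, rho = 8.4 g/cm^3 = 8400 kg/m^3
t = m / (A * rho)
t = 1.4810e-05 / (2.3000e-03 * 8400)
t = 7.6656e-07 m = 766.6 nm

766.6


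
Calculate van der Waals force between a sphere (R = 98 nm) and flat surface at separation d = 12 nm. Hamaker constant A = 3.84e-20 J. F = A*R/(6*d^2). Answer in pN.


Convert to SI: R = 98 nm = 9.8e-08 m, d = 12 nm = 1.2e-08 m
F = A * R / (6 * d^2)
F = 3.84e-20 * 9.8e-08 / (6 * (1.2e-08)^2)
F = 4.35556e-12 N = 4.356 pN

4.356


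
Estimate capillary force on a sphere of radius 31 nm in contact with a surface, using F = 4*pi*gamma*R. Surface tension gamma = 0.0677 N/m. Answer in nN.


Convert radius: R = 31 nm = 3.1e-08 m
F = 4 * pi * gamma * R
F = 4 * pi * 0.0677 * 3.1e-08
F = 2.6373e-08 N = 26.373 nN

26.373


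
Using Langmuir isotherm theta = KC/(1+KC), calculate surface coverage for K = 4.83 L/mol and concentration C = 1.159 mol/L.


Langmuir isotherm: theta = K*C / (1 + K*C)
K*C = 4.83 * 1.159 = 5.59797
theta = 5.59797 / (1 + 5.59797) = 5.59797 / 6.59797
theta = 0.8484

0.8484


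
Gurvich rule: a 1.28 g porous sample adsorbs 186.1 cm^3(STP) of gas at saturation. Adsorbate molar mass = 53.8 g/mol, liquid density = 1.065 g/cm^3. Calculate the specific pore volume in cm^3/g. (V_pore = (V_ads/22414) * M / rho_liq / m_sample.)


Moles adsorbed n = V_ads / 22414 = 186.1 / 22414 = 8.302846e-03 mol
Liquid volume V_liq = n * M / rho_liq = 8.302846e-03 * 53.8 / 1.065 = 0.41943 cm^3
Specific pore volume V_pore = V_liq / m_sample = 0.41943 / 1.28
V_pore = 0.3277 cm^3/g

0.3277


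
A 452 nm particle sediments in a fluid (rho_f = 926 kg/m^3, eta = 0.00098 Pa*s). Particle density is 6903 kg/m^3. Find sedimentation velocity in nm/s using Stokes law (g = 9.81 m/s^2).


Radius R = 452/2 nm = 2.26e-07 m
Density difference = 6903 - 926 = 5977 kg/m^3
v = 2 * R^2 * (rho_p - rho_f) * g / (9 * eta)
v = 2 * (2.26e-07)^2 * 5977 * 9.81 / (9 * 0.00098)
v = 6.79095e-07 m/s = 679.095 nm/s

679.095


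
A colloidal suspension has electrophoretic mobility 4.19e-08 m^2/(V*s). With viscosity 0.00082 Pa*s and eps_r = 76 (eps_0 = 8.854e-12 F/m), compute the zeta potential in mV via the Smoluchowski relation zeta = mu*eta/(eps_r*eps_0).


Smoluchowski equation: zeta = mu * eta / (eps_r * eps_0)
zeta = 4.19e-08 * 0.00082 / (76 * 8.854e-12)
zeta = 0.051059 V = 51.06 mV

51.06


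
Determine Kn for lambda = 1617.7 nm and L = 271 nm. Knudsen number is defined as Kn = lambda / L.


Knudsen number Kn = lambda / L
Kn = 1617.7 / 271
Kn = 5.9694

5.9694


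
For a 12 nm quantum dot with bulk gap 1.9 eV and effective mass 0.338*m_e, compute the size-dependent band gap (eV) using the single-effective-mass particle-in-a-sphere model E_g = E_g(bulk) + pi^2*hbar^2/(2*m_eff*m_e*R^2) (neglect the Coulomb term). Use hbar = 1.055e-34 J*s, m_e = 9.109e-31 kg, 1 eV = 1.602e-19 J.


Radius R = 12/2 nm = 6e-09 m
Confinement energy dE = pi^2 * hbar^2 / (2 * m_eff * m_e * R^2)
dE = pi^2 * (1.055e-34)^2 / (2 * 0.338 * 9.109e-31 * (6e-09)^2) J, divided by 1.602e-19 J/eV
dE = 0.0309 eV
Total band gap = E_g(bulk) + dE = 1.9 + 0.0309 = 1.9309 eV

1.9309


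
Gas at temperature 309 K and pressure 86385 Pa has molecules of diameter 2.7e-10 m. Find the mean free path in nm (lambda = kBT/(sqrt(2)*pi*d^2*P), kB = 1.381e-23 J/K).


Mean free path: lambda = kB*T / (sqrt(2) * pi * d^2 * P)
lambda = 1.381e-23 * 309 / (sqrt(2) * pi * (2.7e-10)^2 * 86385)
lambda = 1.52518e-07 m
lambda = 152.52 nm

152.52


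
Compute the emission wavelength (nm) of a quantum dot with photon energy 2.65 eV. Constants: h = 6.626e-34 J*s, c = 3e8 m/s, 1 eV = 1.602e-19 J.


Convert energy: E = 2.65 eV = 2.65 * 1.602e-19 = 4.2453e-19 J
lambda = h*c / E = 6.626e-34 * 3e8 / 4.2453e-19
lambda = 4.68235e-07 m = 468.2 nm

468.2


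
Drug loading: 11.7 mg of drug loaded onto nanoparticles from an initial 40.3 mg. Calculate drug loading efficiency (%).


Drug loading efficiency = (drug loaded / drug initial) * 100
DLE = 11.7 / 40.3 * 100
DLE = 0.2903 * 100
DLE = 29.03%

29.03


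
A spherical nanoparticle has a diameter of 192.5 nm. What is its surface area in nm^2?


Radius r = 192.5/2 = 96.25 nm
Surface area SA = 4 * pi * r^2
SA = 4 * pi * (96.25)^2
SA = 116415.64 nm^2

116415.64


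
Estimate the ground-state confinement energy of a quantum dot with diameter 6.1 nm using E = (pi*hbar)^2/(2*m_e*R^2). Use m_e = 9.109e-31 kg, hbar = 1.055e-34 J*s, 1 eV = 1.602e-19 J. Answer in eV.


Radius R = 6.1/2 = 3.05 nm = 3.05e-09 m
E = (pi * 1.055e-34)^2 / (2 * 9.109e-31 * (3.05e-09)^2)
E(J) = 6.48193e-21
E = E(J) / 1.602e-19 = 0.0405 eV

0.0405


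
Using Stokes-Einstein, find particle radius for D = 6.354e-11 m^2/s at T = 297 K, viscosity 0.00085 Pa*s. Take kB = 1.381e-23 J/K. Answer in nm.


Stokes-Einstein: R = kB*T / (6*pi*eta*D)
R = 1.381e-23 * 297 / (6 * pi * 0.00085 * 6.354e-11)
R = 4.02887e-09 m = 4.03 nm

4.03


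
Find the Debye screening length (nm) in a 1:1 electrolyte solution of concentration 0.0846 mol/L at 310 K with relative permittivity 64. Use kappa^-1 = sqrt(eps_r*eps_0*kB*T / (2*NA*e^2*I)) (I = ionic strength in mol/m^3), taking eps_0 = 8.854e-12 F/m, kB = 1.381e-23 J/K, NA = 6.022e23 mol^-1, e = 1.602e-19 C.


Ionic strength I = 0.0846 * 1^2 * 1000 = 84.6 mol/m^3
kappa^-1 = sqrt(64 * 8.854e-12 * 1.381e-23 * 310 / (2 * 6.022e23 * (1.602e-19)^2 * 84.6))
kappa^-1 = 0.963 nm

0.963


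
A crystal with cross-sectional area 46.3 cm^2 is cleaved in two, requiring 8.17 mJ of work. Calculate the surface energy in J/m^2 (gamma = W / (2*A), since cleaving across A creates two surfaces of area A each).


Convert: A = 46.3 cm^2 = 0.00463 m^2, W = 8.17 mJ = 0.00817 J
Cleaving exposes two faces of area A, so total new surface = 2*A and gamma = W / (2*A)
gamma = 0.00817 / (2 * 0.00463)
gamma = 0.882 J/m^2

0.882


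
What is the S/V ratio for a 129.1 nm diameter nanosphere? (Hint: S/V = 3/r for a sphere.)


Radius r = 129.1/2 = 64.55 nm
S/V = 3 / r = 3 / 64.55
S/V = 0.0465 nm^-1

0.0465


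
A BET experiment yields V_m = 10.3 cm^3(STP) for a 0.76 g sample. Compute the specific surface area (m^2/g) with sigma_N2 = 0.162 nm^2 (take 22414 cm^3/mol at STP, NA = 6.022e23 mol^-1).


Number of moles in monolayer = V_m / 22414 = 10.3 / 22414 = 0.00045953
Number of molecules = moles * NA = 0.00045953 * 6.022e23
SA = molecules * sigma / mass
SA = (10.3 / 22414) * 6.022e23 * 0.162e-18 / 0.76
SA = 59.0 m^2/g

59.0


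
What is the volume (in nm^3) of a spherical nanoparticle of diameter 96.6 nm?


Radius r = 96.6/2 = 48.3 nm
Volume V = (4/3) * pi * r^3
V = (4/3) * pi * (48.3)^3
V = 471986.96 nm^3

471986.96


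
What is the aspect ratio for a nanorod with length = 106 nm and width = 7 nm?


Aspect ratio AR = length / diameter
AR = 106 / 7
AR = 15.14

15.14


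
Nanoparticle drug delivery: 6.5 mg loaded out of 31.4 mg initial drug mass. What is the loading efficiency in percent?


Drug loading efficiency = (drug loaded / drug initial) * 100
DLE = 6.5 / 31.4 * 100
DLE = 0.207 * 100
DLE = 20.7%

20.7


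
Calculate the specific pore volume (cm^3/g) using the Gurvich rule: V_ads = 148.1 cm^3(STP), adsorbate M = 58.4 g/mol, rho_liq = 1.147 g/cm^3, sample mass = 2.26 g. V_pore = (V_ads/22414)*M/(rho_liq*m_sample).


Moles adsorbed n = V_ads / 22414 = 148.1 / 22414 = 6.607477e-03 mol
Liquid volume V_liq = n * M / rho_liq = 6.607477e-03 * 58.4 / 1.147 = 0.33642 cm^3
Specific pore volume V_pore = V_liq / m_sample = 0.33642 / 2.26
V_pore = 0.1489 cm^3/g

0.1489


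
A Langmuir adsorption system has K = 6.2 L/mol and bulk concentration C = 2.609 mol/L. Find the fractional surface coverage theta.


Langmuir isotherm: theta = K*C / (1 + K*C)
K*C = 6.2 * 2.609 = 16.1758
theta = 16.1758 / (1 + 16.1758) = 16.1758 / 17.1758
theta = 0.9418

0.9418


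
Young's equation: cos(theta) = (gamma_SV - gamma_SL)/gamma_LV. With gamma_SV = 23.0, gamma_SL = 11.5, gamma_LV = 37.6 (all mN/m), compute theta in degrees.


cos(theta) = (gamma_SV - gamma_SL) / gamma_LV
cos(theta) = (23.0 - 11.5) / 37.6
cos(theta) = 0.305851
theta = arccos(0.305851) = 72.19 degrees

72.19


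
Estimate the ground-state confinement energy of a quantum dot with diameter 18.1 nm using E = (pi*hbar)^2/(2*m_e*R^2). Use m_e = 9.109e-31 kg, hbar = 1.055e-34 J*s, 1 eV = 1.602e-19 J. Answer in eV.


Radius R = 18.1/2 = 9.05 nm = 9.05e-09 m
E = (pi * 1.055e-34)^2 / (2 * 9.109e-31 * (9.05e-09)^2)
E(J) = 7.36219e-22
E = E(J) / 1.602e-19 = 0.0046 eV

0.0046


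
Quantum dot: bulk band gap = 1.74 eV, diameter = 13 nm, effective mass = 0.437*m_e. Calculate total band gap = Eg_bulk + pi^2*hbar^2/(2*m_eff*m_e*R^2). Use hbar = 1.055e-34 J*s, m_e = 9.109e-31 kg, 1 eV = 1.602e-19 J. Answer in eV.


Radius R = 13/2 nm = 6.5e-09 m
Confinement energy dE = pi^2 * hbar^2 / (2 * m_eff * m_e * R^2)
dE = pi^2 * (1.055e-34)^2 / (2 * 0.437 * 9.109e-31 * (6.5e-09)^2) J, divided by 1.602e-19 J/eV
dE = 0.0204 eV
Total band gap = E_g(bulk) + dE = 1.74 + 0.0204 = 1.7604 eV

1.7604


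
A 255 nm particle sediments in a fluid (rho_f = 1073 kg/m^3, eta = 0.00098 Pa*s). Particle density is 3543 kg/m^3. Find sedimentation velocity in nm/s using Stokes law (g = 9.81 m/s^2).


Radius R = 255/2 nm = 1.275e-07 m
Density difference = 3543 - 1073 = 2470 kg/m^3
v = 2 * R^2 * (rho_p - rho_f) * g / (9 * eta)
v = 2 * (1.275e-07)^2 * 2470 * 9.81 / (9 * 0.00098)
v = 8.93198e-08 m/s = 89.3198 nm/s

89.3198


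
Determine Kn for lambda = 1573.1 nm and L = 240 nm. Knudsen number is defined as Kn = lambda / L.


Knudsen number Kn = lambda / L
Kn = 1573.1 / 240
Kn = 6.5546

6.5546


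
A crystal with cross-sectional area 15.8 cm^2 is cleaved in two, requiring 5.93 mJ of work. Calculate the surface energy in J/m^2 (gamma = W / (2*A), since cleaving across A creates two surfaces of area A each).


Convert: A = 15.8 cm^2 = 0.00158 m^2, W = 5.93 mJ = 0.00593 J
Cleaving exposes two faces of area A, so total new surface = 2*A and gamma = W / (2*A)
gamma = 0.00593 / (2 * 0.00158)
gamma = 1.877 J/m^2

1.877


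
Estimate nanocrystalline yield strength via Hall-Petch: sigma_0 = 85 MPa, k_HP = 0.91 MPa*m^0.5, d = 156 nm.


d = 156 nm = 1.56e-07 m
sqrt(d) = 0.0003949684
Hall-Petch contribution = k / sqrt(d) = 0.91 / 0.0003949684 = 2304.0 MPa
sigma = sigma_0 + k/sqrt(d) = 85 + 2304.0 = 2389.0 MPa

2389.0


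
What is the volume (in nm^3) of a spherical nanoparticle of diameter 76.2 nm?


Radius r = 76.2/2 = 38.1 nm
Volume V = (4/3) * pi * r^3
V = (4/3) * pi * (38.1)^3
V = 231666.66 nm^3

231666.66


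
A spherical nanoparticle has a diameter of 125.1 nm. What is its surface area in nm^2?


Radius r = 125.1/2 = 62.55 nm
Surface area SA = 4 * pi * r^2
SA = 4 * pi * (62.55)^2
SA = 49165.96 nm^2

49165.96
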